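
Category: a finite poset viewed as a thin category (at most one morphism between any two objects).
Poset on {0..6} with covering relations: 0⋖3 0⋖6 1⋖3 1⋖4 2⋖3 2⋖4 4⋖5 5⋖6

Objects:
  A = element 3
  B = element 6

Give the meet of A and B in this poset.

Answer: NO MEET EXISTS

Work:
Common predecessors of 3,6: {0,1,2}
  maximal lower bounds 0 and 1 are incomparable: neither 0⊑1 nor 1⊑0
→ no greatest lower bound exists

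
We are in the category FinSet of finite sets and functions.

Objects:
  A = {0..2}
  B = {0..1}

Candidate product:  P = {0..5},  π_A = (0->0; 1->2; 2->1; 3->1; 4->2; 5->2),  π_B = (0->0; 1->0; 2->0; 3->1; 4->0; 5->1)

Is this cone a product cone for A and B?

Answer: NOT A VALID PRODUCT — duplicate pair at indices 4,1

Work:
|A|·|B| = 3·2 = 6;  |P| = 6
Check the pairing map k ↦ (π_A(k), π_B(k)):
  0 -> (0,0)
  1 -> (2,0)
  2 -> (1,0)
  3 -> (1,1)
  4 -> (2,0)  ✗ repeats pair of k=1
  5 -> (2,1)
distinct pairs in image: 5 / 6 needed
  → (2,0) hit at k=1 and k=4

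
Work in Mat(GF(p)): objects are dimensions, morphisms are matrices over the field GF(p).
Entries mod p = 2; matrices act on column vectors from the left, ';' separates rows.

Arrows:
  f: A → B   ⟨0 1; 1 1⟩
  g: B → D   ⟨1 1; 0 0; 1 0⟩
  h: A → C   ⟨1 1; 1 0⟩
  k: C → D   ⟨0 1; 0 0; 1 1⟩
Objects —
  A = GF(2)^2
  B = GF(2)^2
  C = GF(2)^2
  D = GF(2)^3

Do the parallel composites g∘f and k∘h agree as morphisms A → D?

Answer: COMMUTES

Derivation:
Along f;g (path 1):
  e0=⟨1,0⟩ f→⟨0,1⟩ g→⟨1,0,0⟩
  e1=⟨0,1⟩ f→⟨1,1⟩ g→⟨0,0,1⟩
  composite₁ = ⟨1 0; 0 0; 0 1⟩
Along h;k (path 2):
  e0=⟨1,0⟩ h→⟨1,1⟩ k→⟨1,0,0⟩
  e1=⟨0,1⟩ h→⟨1,0⟩ k→⟨0,0,1⟩
  composite₂ = ⟨1 0; 0 0; 0 1⟩
Equal? YES — commutes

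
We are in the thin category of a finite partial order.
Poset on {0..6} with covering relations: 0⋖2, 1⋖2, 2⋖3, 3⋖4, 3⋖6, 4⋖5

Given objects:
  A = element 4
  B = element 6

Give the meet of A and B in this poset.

{x : x≤A ∧ x≤B} = {0,1,2,3}  (A=4, B=6)
  0 ≤ 3
  1 ≤ 3
  2 ≤ 3
  3 ≤ 3
glb = 3

Answer: A∧B = 3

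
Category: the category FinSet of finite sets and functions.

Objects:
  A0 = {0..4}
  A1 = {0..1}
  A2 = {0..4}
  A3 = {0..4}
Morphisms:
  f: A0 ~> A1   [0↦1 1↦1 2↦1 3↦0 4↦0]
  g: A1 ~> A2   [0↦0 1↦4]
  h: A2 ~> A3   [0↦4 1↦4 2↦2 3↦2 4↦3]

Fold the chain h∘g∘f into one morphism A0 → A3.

Answer: [0↦3 1↦3 2↦3 3↦4 4↦4]

Trace:
  0 f~>1 g~>4 h~>3
  1 f~>1 g~>4 h~>3
  2 f~>1 g~>4 h~>3
  3 f~>0 g~>0 h~>4
  4 f~>0 g~>0 h~>4
result: [0↦3 1↦3 2↦3 3↦4 4↦4]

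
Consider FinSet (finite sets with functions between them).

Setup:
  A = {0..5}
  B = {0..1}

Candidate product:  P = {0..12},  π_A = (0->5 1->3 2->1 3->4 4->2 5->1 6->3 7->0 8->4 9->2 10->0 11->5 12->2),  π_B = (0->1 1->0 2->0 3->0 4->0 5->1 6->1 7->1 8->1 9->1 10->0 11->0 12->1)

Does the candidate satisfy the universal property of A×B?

Answer: NOT A VALID PRODUCT — |P|=13 ≠ |A|·|B|=12

Work:
|A|·|B| = 6·2 = 12;  |P| = 13
  → cardinalities differ; no bijection possible.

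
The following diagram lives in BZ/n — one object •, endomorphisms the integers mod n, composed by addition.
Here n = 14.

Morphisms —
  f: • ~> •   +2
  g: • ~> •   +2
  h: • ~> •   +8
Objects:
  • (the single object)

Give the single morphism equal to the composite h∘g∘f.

  0 +2≡2 +2≡4 +8≡12  (mod 14)
composite: +12

Answer: +12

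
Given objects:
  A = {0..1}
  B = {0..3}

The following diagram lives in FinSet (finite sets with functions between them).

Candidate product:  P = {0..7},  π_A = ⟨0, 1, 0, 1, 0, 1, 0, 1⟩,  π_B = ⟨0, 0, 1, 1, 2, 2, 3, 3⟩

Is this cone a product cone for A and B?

Answer: VALID PRODUCT

Derivation:
|A|·|B| = 2·4 = 8;  |P| = 8
Check the pairing map k ↦ (π_A(k), π_B(k)):
  0 -> (0,0)
  1 -> (1,0)
  2 -> (0,1)
  3 -> (1,1)
  4 -> (0,2)
  5 -> (1,2)
  6 -> (0,3)
  7 -> (1,3)
distinct pairs in image: 8 / 8 needed
  → bijection onto A×B; projections well-typed.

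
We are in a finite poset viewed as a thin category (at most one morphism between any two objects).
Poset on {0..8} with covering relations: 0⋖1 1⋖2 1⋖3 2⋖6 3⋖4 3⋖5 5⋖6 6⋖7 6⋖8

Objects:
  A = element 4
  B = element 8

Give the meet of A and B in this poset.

Answer: A∧B = 3

Work:
{x : x<=A ∧ x<=B} = {0,1,3}  (A=4, B=8)
  0 <= 3
  1 <= 3
  3 <= 3
glb = 3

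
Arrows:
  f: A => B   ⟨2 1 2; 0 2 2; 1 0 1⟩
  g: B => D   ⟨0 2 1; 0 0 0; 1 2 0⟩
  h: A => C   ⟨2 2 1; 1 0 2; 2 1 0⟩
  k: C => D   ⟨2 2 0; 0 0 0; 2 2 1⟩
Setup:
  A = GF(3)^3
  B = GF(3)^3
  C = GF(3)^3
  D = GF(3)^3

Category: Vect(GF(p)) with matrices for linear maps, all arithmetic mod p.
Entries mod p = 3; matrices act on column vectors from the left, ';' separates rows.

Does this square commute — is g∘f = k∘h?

Answer: DOES NOT COMMUTE

Work:
Path 1 = f;g:
  e0=[1,0,0] f=>[2,0,1] g=>[1,0,2]
  e1=[0,1,0] f=>[1,2,0] g=>[1,0,2]
  e2=[0,0,1] f=>[2,2,1] g=>[2,0,0]
  result₁ = ⟨1 1 2; 0 0 0; 2 2 0⟩
Path 2 = h;k:
  e0=[1,0,0] h=>[2,1,2] k=>[0,0,2]
  e1=[0,1,0] h=>[2,0,1] k=>[1,0,2]
  e2=[0,0,1] h=>[1,2,0] k=>[0,0,0]
  result₂ = ⟨0 1 0; 0 0 0; 2 2 0⟩
Equal? differ; not commutative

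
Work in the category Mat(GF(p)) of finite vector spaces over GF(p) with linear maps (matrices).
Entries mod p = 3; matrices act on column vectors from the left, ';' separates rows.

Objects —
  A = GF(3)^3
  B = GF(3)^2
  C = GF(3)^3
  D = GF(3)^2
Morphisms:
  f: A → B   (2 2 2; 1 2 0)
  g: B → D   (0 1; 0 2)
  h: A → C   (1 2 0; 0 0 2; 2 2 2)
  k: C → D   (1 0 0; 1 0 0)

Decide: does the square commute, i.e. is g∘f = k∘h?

Answer: DOES NOT COMMUTE

Trace:
Path 1 = f;g:
  e0=⟨1,0,0⟩ f→⟨2,1⟩ g→⟨1,2⟩
  e1=⟨0,1,0⟩ f→⟨2,2⟩ g→⟨2,1⟩
  e2=⟨0,0,1⟩ f→⟨2,0⟩ g→⟨0,0⟩
  composite₁ = (1 2 0; 2 1 0)
Path 2 = h;k:
  e0=⟨1,0,0⟩ h→⟨1,0,2⟩ k→⟨1,1⟩
  e1=⟨0,1,0⟩ h→⟨2,0,2⟩ k→⟨2,2⟩
  e2=⟨0,0,1⟩ h→⟨0,2,2⟩ k→⟨0,0⟩
  composite₂ = (1 2 0; 1 2 0)
Equal? distinct morphisms ✗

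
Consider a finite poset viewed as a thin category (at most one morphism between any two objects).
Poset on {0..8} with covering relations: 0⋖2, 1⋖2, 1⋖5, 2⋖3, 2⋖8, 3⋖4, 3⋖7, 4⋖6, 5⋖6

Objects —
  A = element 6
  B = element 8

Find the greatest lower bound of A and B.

Answer: A∧B = 2

Trace:
Common predecessors of 6,8: {0,1,2}
  0 ⊑ 2
  1 ⊑ 2
  2 ⊑ 2
glb = 2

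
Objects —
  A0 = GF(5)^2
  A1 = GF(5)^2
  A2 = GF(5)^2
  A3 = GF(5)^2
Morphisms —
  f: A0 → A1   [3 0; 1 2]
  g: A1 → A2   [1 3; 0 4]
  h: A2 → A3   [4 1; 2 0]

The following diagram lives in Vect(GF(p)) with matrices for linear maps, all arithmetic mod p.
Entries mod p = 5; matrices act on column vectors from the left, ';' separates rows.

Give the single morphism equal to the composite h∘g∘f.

  e0=[1,0] f→[3,1] g→[1,4] h→[3,2]
  e1=[0,1] f→[0,2] g→[1,3] h→[2,2]
result: [3 2; 2 2]

Answer: [3 2; 2 2]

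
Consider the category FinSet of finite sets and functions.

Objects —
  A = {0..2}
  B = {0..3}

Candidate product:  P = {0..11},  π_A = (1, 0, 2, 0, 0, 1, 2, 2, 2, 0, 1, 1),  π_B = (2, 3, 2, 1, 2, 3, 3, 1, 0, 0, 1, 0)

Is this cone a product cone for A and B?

Answer: VALID PRODUCT

Derivation:
|A|·|B| = 3·4 = 12;  |P| = 12
Check the pairing map k ↦ (π_A(k), π_B(k)):
  0 ↦ (1,2)
  1 ↦ (0,3)
  2 ↦ (2,2)
  3 ↦ (0,1)
  4 ↦ (0,2)
  5 ↦ (1,3)
  6 ↦ (2,3)
  7 ↦ (2,1)
  8 ↦ (2,0)
  9 ↦ (0,0)
  10 ↦ (1,1)
  11 ↦ (1,0)
distinct pairs in image: 12 / 12 needed
  → bijection onto A×B; projections well-typed.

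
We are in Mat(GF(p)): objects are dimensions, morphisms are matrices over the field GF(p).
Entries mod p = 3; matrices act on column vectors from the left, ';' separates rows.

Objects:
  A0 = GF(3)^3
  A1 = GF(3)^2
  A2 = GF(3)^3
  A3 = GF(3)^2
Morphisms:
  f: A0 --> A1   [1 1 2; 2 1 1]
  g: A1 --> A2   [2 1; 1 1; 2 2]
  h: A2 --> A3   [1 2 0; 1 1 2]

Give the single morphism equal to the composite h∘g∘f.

  e0=(1,0,0) f-->(1,2) g-->(1,0,0) h-->(1,1)
  e1=(0,1,0) f-->(1,1) g-->(0,2,1) h-->(1,1)
  e2=(0,0,1) f-->(2,1) g-->(2,0,0) h-->(2,2)
composite: [1 1 2; 1 1 2]

Answer: [1 1 2; 1 1 2]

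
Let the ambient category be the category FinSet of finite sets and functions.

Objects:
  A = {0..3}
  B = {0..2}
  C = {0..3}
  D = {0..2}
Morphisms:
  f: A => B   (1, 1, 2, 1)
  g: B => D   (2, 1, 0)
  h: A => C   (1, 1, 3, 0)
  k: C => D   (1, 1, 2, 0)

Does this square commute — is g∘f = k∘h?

Path 1 = f;g:
  0 f=>1 g=>1
  1 f=>1 g=>1
  2 f=>2 g=>0
  3 f=>1 g=>1
  result₁ = (1, 1, 0, 1)
Path 2 = h;k:
  0 h=>1 k=>1
  1 h=>1 k=>1
  2 h=>3 k=>0
  3 h=>0 k=>1
  result₂ = (1, 1, 0, 1)
Equal? YES — commutes

Answer: COMMUTES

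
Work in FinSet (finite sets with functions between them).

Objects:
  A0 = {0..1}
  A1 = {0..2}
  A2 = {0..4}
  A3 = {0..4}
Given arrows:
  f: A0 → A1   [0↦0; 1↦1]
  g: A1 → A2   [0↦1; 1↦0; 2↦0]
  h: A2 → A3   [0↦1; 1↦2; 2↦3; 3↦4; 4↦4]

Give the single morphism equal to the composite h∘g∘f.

Answer: [0↦2; 1↦1]

Derivation:
  0 f→0 g→1 h→2
  1 f→1 g→0 h→1
⟦path⟧: [0↦2; 1↦1]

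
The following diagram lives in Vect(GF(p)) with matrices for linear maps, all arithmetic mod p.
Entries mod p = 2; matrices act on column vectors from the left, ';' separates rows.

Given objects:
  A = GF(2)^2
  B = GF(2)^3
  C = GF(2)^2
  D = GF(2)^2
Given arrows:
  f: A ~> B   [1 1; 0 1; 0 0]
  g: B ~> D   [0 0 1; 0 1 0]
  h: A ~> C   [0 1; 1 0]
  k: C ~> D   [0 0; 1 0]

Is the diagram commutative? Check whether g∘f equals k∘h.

Answer: COMMUTES

Derivation:
Path 1 = f;g:
  e0=(1,0) f~>(1,0,0) g~>(0,0)
  e1=(0,1) f~>(1,1,0) g~>(0,1)
  ⟦path⟧₁ = [0 0; 0 1]
Path 2 = h;k:
  e0=(1,0) h~>(0,1) k~>(0,0)
  e1=(0,1) h~>(1,0) k~>(0,1)
  ⟦path⟧₂ = [0 0; 0 1]
Equal? same morphism ✓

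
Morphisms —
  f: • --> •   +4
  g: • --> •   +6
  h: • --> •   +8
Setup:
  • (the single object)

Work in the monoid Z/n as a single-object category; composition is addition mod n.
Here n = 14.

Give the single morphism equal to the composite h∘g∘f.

  0 +4≡4 +6≡10 +8≡4  (mod 14)
⟦path⟧: +4

Answer: +4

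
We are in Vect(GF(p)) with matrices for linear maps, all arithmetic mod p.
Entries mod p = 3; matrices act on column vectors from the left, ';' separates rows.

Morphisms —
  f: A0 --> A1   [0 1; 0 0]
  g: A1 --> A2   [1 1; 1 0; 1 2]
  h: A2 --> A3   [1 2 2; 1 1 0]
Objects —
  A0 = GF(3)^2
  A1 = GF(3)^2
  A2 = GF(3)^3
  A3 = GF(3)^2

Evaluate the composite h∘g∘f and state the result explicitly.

Answer: [0 2; 0 2]

Derivation:
  e0=⟨1,0⟩ f-->⟨0,0⟩ g-->⟨0,0,0⟩ h-->⟨0,0⟩
  e1=⟨0,1⟩ f-->⟨1,0⟩ g-->⟨1,1,1⟩ h-->⟨2,2⟩
⟦path⟧: [0 2; 0 2]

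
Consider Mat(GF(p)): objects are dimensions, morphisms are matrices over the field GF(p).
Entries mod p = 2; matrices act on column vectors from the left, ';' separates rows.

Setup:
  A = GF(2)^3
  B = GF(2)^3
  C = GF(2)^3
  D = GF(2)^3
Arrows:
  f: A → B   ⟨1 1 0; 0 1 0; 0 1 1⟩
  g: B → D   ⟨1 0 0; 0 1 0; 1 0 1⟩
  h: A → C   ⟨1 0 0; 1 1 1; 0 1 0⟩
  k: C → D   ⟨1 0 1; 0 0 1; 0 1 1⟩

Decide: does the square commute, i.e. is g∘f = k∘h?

Answer: COMMUTES

Derivation:
1) trace f;g:
  e0=[1,0,0] f→[1,0,0] g→[1,0,1]
  e1=[0,1,0] f→[1,1,1] g→[1,1,0]
  e2=[0,0,1] f→[0,0,1] g→[0,0,1]
  composite₁ = ⟨1 1 0; 0 1 0; 1 0 1⟩
2) trace h;k:
  e0=[1,0,0] h→[1,1,0] k→[1,0,1]
  e1=[0,1,0] h→[0,1,1] k→[1,1,0]
  e2=[0,0,1] h→[0,1,0] k→[0,0,1]
  composite₂ = ⟨1 1 0; 0 1 0; 1 0 1⟩
Equal? equal; square commutes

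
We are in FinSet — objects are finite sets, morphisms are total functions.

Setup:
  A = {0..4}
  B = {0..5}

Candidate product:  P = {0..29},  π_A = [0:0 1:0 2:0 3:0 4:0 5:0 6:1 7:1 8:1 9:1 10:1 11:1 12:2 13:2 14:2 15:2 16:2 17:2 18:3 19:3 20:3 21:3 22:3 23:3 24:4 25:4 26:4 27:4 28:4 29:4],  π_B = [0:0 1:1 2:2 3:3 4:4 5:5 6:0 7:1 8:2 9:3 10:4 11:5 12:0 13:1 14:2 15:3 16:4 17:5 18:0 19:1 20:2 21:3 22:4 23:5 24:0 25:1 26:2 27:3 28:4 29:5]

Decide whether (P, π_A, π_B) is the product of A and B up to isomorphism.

Answer: VALID PRODUCT

Work:
|A|·|B| = 5·6 = 30;  |P| = 30
Check the pairing map k ↦ (π_A(k), π_B(k)):
  0 : (0,0)
  1 : (0,1)
  2 : (0,2)
  3 : (0,3)
  4 : (0,4)
  5 : (0,5)
  6 : (1,0)
  7 : (1,1)
  8 : (1,2)
  9 : (1,3)
  10 : (1,4)
  11 : (1,5)
  12 : (2,0)
  13 : (2,1)
  14 : (2,2)
  15 : (2,3)
  16 : (2,4)
  17 : (2,5)
  18 : (3,0)
  19 : (3,1)
  20 : (3,2)
  21 : (3,3)
  22 : (3,4)
  23 : (3,5)
  24 : (4,0)
  25 : (4,1)
  26 : (4,2)
  27 : (4,3)
  28 : (4,4)
  29 : (4,5)
distinct pairs in image: 30 / 30 needed
  → bijection onto A×B; projections well-typed.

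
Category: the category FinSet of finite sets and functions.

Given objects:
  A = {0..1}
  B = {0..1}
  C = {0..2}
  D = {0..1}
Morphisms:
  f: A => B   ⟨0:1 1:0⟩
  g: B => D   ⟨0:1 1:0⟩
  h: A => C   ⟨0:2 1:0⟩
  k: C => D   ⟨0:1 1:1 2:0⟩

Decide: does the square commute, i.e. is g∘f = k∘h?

1) trace f;g:
  0 f=>1 g=>0
  1 f=>0 g=>1
  result₁ = ⟨0:0 1:1⟩
2) trace h;k:
  0 h=>2 k=>0
  1 h=>0 k=>1
  result₂ = ⟨0:0 1:1⟩
Equal? equal; square commutes

Answer: COMMUTES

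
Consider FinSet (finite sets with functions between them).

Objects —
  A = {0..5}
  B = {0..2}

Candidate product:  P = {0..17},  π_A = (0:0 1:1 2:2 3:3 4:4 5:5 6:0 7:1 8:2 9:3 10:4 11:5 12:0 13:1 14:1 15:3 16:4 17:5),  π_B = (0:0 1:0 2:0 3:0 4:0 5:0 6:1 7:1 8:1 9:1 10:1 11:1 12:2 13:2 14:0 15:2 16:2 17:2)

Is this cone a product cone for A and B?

Answer: NOT A VALID PRODUCT — duplicate pair at indices 1,14

Trace:
|A|·|B| = 6·3 = 18;  |P| = 18
Check the pairing map k ↦ (π_A(k), π_B(k)):
  0 : (0,0)
  1 : (1,0)
  2 : (2,0)
  3 : (3,0)
  4 : (4,0)
  5 : (5,0)
  6 : (0,1)
  7 : (1,1)
  8 : (2,1)
  9 : (3,1)
  10 : (4,1)
  11 : (5,1)
  12 : (0,2)
  13 : (1,2)
  14 : (1,0)  ✗ repeats pair of k=1
  15 : (3,2)
  16 : (4,2)
  17 : (5,2)
distinct pairs in image: 17 / 18 needed
  → (1,0) hit at k=1 and k=14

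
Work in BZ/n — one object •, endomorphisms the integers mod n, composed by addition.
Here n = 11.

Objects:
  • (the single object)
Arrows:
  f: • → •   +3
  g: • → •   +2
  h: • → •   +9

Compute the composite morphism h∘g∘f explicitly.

Answer: +3

Trace:
  0 +3≡3 +2≡5 +9≡3  (mod 11)
result: +3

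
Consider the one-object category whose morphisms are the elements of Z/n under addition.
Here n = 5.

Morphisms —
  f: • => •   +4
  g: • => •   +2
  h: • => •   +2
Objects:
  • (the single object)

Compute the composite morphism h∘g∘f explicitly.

Answer: +3

Derivation:
  0 +4≡4 +2≡1 +2≡3  (mod 5)
result: +3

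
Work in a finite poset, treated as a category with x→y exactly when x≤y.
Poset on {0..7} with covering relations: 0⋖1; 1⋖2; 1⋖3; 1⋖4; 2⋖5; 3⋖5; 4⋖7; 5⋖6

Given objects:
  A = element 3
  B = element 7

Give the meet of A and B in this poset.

Answer: A∧B = 1

Trace:
Common predecessors of 3,7: {0,1}
  0 ≤ 1
  1 ≤ 1
glb = 1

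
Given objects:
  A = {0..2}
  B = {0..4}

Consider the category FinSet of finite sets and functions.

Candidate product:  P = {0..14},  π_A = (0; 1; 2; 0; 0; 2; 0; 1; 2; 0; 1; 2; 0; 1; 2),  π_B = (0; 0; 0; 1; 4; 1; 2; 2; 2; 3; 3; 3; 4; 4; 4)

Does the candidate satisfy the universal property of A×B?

Answer: NOT A VALID PRODUCT — duplicate pair at indices 12,4

Work:
|A|·|B| = 3·5 = 15;  |P| = 15
Check the pairing map k ↦ (π_A(k), π_B(k)):
  0 ↦ (0,0)
  1 ↦ (1,0)
  2 ↦ (2,0)
  3 ↦ (0,1)
  4 ↦ (0,4)
  5 ↦ (2,1)
  6 ↦ (0,2)
  7 ↦ (1,2)
  8 ↦ (2,2)
  9 ↦ (0,3)
  10 ↦ (1,3)
  11 ↦ (2,3)
  12 ↦ (0,4)  ✗ repeats pair of k=4
  13 ↦ (1,4)
  14 ↦ (2,4)
distinct pairs in image: 14 / 15 needed
  → (0,4) hit at k=4 and k=12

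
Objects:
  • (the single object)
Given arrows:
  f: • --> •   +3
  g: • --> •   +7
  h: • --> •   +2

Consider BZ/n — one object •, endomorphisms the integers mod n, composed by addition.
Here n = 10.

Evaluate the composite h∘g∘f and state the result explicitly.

Answer: +2

Work:
  0 +3≡3 +7≡0 +2≡2  (mod 10)
result: +2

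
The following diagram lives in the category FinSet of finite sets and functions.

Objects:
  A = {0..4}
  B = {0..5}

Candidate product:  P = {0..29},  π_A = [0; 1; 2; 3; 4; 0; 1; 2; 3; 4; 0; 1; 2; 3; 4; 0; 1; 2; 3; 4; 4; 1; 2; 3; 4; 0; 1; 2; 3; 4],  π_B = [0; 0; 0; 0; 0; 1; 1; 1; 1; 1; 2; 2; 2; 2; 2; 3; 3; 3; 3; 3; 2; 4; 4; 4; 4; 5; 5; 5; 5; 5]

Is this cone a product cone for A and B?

Answer: NOT A VALID PRODUCT — duplicate pair at indices 14,20

Work:
|A|·|B| = 5·6 = 30;  |P| = 30
Check the pairing map k ↦ (π_A(k), π_B(k)):
  0 : (0,0)
  1 : (1,0)
  2 : (2,0)
  3 : (3,0)
  4 : (4,0)
  5 : (0,1)
  6 : (1,1)
  7 : (2,1)
  8 : (3,1)
  9 : (4,1)
  10 : (0,2)
  11 : (1,2)
  12 : (2,2)
  13 : (3,2)
  14 : (4,2)
  15 : (0,3)
  16 : (1,3)
  17 : (2,3)
  18 : (3,3)
  19 : (4,3)
  20 : (4,2)  ✗ repeats pair of k=14
  21 : (1,4)
  22 : (2,4)
  23 : (3,4)
  24 : (4,4)
  25 : (0,5)
  26 : (1,5)
  27 : (2,5)
  28 : (3,5)
  29 : (4,5)
distinct pairs in image: 29 / 30 needed
  → (4,2) hit at k=14 and k=20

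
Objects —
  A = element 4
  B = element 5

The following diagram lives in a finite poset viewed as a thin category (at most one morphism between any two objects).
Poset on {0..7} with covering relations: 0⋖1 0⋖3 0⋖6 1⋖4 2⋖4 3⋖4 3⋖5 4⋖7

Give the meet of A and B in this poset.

Answer: A∧B = 3

Derivation:
Lower bounds of A=4 and B=5: {0,3}
  0 ⊑ 3
  3 ⊑ 3
glb = 3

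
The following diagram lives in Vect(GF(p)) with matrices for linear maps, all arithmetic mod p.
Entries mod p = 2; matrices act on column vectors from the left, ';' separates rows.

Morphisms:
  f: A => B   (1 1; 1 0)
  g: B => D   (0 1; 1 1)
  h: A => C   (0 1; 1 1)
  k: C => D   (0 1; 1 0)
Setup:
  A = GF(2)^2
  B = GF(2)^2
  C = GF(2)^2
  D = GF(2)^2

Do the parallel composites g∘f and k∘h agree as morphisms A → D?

Answer: DOES NOT COMMUTE

Work:
1) trace f;g:
  e0=⟨1,0⟩ f=>⟨1,1⟩ g=>⟨1,0⟩
  e1=⟨0,1⟩ f=>⟨1,0⟩ g=>⟨0,1⟩
  result₁ = (1 0; 0 1)
2) trace h;k:
  e0=⟨1,0⟩ h=>⟨0,1⟩ k=>⟨1,0⟩
  e1=⟨0,1⟩ h=>⟨1,1⟩ k=>⟨1,1⟩
  result₂ = (1 1; 0 1)
Equal? differ; not commutative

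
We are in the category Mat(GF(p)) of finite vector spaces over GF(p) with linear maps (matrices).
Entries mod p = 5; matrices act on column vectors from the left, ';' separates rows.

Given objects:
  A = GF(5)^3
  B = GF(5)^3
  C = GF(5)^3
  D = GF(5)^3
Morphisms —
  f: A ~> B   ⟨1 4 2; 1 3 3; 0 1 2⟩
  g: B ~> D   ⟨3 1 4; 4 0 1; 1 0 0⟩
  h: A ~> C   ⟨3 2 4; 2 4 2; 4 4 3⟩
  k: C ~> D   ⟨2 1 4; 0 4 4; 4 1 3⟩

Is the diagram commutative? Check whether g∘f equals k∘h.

Answer: COMMUTES

Derivation:
1) trace f;g:
  e0=(1,0,0) f~>(1,1,0) g~>(4,4,1)
  e1=(0,1,0) f~>(4,3,1) g~>(4,2,4)
  e2=(0,0,1) f~>(2,3,2) g~>(2,0,2)
  ⟦path⟧₁ = ⟨4 4 2; 4 2 0; 1 4 2⟩
2) trace h;k:
  e0=(1,0,0) h~>(3,2,4) k~>(4,4,1)
  e1=(0,1,0) h~>(2,4,4) k~>(4,2,4)
  e2=(0,0,1) h~>(4,2,3) k~>(2,0,2)
  ⟦path⟧₂ = ⟨4 4 2; 4 2 0; 1 4 2⟩
Equal? same morphism ✓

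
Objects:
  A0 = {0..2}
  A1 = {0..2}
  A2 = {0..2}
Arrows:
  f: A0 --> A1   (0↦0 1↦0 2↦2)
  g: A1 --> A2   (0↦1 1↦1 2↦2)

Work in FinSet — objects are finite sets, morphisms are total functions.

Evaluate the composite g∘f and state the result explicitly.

  0 f-->0 g-->1
  1 f-->0 g-->1
  2 f-->2 g-->2
composite: (0↦1 1↦1 2↦2)

Answer: (0↦1 1↦1 2↦2)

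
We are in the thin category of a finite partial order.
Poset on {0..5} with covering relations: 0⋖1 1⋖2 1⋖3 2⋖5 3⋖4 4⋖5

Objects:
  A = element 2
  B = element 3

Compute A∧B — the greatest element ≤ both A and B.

Answer: A∧B = 1

Work:
Common predecessors of 2,3: {0,1}
  0 ≤ 1
  1 ≤ 1
glb = 1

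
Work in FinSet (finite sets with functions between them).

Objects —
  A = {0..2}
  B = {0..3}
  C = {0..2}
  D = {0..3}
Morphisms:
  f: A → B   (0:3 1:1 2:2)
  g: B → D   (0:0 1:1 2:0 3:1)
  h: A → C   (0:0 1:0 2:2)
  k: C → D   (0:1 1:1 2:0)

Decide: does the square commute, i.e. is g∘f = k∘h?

1) trace f;g:
  0 f→3 g→1
  1 f→1 g→1
  2 f→2 g→0
  composite₁ = (0:1 1:1 2:0)
2) trace h;k:
  0 h→0 k→1
  1 h→0 k→1
  2 h→2 k→0
  composite₂ = (0:1 1:1 2:0)
Equal? YES — commutes

Answer: COMMUTES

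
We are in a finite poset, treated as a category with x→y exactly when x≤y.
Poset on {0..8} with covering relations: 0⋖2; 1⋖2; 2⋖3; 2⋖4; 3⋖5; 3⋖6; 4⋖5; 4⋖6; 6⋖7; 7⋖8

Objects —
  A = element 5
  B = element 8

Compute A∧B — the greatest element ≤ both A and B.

Answer: NO MEET EXISTS

Work:
{x : x<=A ∧ x<=B} = {0,1,2,3,4}  (A=5, B=8)
  maximal lower bounds 3 and 4 are incomparable: neither 3<=4 nor 4<=3
→ no greatest lower bound exists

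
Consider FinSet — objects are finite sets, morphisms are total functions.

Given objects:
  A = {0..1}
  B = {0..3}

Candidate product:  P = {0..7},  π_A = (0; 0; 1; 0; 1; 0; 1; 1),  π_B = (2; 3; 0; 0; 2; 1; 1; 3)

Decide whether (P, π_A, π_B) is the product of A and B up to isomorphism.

Answer: VALID PRODUCT

Trace:
|A|·|B| = 2·4 = 8;  |P| = 8
Check the pairing map k ↦ (π_A(k), π_B(k)):
  0 : (0,2)
  1 : (0,3)
  2 : (1,0)
  3 : (0,0)
  4 : (1,2)
  5 : (0,1)
  6 : (1,1)
  7 : (1,3)
distinct pairs in image: 8 / 8 needed
  → bijection onto A×B; projections well-typed.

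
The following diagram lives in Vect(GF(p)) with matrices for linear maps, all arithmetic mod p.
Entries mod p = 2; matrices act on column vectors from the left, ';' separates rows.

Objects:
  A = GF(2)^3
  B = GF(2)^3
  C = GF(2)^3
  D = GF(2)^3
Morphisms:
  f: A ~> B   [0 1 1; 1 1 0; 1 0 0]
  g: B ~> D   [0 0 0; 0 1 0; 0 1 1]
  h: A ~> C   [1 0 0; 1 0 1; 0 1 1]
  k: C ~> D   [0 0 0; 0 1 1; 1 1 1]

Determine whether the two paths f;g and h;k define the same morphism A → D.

Path 1 = f;g:
  e0=(1,0,0) f~>(0,1,1) g~>(0,1,0)
  e1=(0,1,0) f~>(1,1,0) g~>(0,1,1)
  e2=(0,0,1) f~>(1,0,0) g~>(0,0,0)
  result₁ = [0 0 0; 1 1 0; 0 1 0]
Path 2 = h;k:
  e0=(1,0,0) h~>(1,1,0) k~>(0,1,0)
  e1=(0,1,0) h~>(0,0,1) k~>(0,1,1)
  e2=(0,0,1) h~>(0,1,1) k~>(0,0,0)
  result₂ = [0 0 0; 1 1 0; 0 1 0]
Equal? equal; square commutes

Answer: COMMUTES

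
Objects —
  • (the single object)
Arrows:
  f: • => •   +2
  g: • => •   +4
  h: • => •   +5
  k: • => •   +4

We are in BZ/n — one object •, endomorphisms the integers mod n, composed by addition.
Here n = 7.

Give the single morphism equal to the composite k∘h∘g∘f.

  0 +2≡2 +4≡6 +5≡4 +4≡1  (mod 7)
⟦path⟧: +1

Answer: +1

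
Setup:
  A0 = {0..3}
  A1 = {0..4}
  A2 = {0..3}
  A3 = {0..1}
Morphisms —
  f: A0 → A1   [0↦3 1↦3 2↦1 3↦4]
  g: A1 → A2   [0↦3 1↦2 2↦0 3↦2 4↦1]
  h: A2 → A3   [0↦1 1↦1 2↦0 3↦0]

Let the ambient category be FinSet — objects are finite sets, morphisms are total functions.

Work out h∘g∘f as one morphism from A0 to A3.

Answer: [0↦0 1↦0 2↦0 3↦1]

Trace:
  0 f→3 g→2 h→0
  1 f→3 g→2 h→0
  2 f→1 g→2 h→0
  3 f→4 g→1 h→1
⟦path⟧: [0↦0 1↦0 2↦0 3↦1]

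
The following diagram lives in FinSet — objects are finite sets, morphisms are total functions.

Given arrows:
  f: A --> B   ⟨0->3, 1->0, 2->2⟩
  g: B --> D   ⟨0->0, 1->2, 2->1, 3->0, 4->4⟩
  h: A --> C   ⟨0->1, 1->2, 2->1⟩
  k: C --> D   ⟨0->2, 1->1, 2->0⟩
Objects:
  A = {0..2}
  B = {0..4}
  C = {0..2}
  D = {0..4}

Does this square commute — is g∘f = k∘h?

Answer: DOES NOT COMMUTE

Trace:
Along f;g (path 1):
  0 f-->3 g-->0
  1 f-->0 g-->0
  2 f-->2 g-->1
  result₁ = ⟨0->0, 1->0, 2->1⟩
Along h;k (path 2):
  0 h-->1 k-->1
  1 h-->2 k-->0
  2 h-->1 k-->1
  result₂ = ⟨0->1, 1->0, 2->1⟩
Equal? differ; not commutative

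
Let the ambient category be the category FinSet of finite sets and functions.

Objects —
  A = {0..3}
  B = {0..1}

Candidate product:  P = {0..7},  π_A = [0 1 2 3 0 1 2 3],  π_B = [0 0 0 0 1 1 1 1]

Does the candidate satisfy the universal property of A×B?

Answer: VALID PRODUCT

Work:
|A|·|B| = 4·2 = 8;  |P| = 8
Check the pairing map k ↦ (π_A(k), π_B(k)):
  0 -> (0,0)
  1 -> (1,0)
  2 -> (2,0)
  3 -> (3,0)
  4 -> (0,1)
  5 -> (1,1)
  6 -> (2,1)
  7 -> (3,1)
distinct pairs in image: 8 / 8 needed
  → bijection onto A×B; projections well-typed.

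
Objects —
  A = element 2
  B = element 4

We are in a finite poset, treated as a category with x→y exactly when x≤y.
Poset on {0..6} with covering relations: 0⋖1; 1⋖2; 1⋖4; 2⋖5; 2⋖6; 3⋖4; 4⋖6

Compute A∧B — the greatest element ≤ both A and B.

Lower bounds of A=2 and B=4: {0,1}
  0 <= 1
  1 <= 1
glb = 1

Answer: A∧B = 1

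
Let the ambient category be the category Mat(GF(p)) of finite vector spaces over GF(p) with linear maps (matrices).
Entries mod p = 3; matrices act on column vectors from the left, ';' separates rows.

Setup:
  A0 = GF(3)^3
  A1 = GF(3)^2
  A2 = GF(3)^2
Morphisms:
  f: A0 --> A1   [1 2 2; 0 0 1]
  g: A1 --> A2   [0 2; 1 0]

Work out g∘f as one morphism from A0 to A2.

  e0=⟨1,0,0⟩ f-->⟨1,0⟩ g-->⟨0,1⟩
  e1=⟨0,1,0⟩ f-->⟨2,0⟩ g-->⟨0,2⟩
  e2=⟨0,0,1⟩ f-->⟨2,1⟩ g-->⟨2,2⟩
result: [0 0 2; 1 2 2]

Answer: [0 0 2; 1 2 2]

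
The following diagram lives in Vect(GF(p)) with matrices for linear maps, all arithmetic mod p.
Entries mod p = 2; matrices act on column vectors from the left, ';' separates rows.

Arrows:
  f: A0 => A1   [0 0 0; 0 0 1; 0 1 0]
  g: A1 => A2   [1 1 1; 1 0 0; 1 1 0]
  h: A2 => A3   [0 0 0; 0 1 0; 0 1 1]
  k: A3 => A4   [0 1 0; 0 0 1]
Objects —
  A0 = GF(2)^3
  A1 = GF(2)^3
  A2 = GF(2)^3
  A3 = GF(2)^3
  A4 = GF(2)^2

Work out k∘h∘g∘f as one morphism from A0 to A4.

  e0=[1,0,0] f=>[0,0,0] g=>[0,0,0] h=>[0,0,0] k=>[0,0]
  e1=[0,1,0] f=>[0,0,1] g=>[1,0,0] h=>[0,0,0] k=>[0,0]
  e2=[0,0,1] f=>[0,1,0] g=>[1,0,1] h=>[0,0,1] k=>[0,1]
⟦path⟧: [0 0 0; 0 0 1]

Answer: [0 0 0; 0 0 1]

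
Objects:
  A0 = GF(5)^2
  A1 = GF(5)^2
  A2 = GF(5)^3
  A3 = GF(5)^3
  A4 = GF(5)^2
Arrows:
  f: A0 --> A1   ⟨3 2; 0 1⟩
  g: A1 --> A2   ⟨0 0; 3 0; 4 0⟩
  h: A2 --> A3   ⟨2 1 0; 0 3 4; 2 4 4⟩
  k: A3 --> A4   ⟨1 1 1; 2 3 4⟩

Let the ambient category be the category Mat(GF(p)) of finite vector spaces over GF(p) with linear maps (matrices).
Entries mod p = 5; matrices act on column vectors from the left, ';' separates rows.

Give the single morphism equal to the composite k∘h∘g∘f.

Answer: ⟨3 2; 4 1⟩

Derivation:
  e0=⟨1,0⟩ f-->⟨3,0⟩ g-->⟨0,4,2⟩ h-->⟨4,0,4⟩ k-->⟨3,4⟩
  e1=⟨0,1⟩ f-->⟨2,1⟩ g-->⟨0,1,3⟩ h-->⟨1,0,1⟩ k-->⟨2,1⟩
result: ⟨3 2; 4 1⟩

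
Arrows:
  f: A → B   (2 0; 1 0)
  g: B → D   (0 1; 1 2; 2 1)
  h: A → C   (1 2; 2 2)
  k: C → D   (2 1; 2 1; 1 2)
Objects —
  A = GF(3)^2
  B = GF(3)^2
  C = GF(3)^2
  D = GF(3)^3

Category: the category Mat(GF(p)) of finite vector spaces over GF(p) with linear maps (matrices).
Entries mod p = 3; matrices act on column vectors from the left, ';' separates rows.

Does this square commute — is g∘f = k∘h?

Answer: COMMUTES

Derivation:
1) trace f;g:
  e0=[1,0] f→[2,1] g→[1,1,2]
  e1=[0,1] f→[0,0] g→[0,0,0]
  composite₁ = (1 0; 1 0; 2 0)
2) trace h;k:
  e0=[1,0] h→[1,2] k→[1,1,2]
  e1=[0,1] h→[2,2] k→[0,0,0]
  composite₂ = (1 0; 1 0; 2 0)
Equal? equal; square commutes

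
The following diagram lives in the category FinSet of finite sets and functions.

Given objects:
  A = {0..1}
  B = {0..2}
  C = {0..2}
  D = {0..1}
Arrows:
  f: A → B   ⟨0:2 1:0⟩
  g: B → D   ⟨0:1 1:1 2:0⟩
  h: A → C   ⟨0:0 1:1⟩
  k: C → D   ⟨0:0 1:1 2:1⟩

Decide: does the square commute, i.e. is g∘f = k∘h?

1) trace f;g:
  0 f→2 g→0
  1 f→0 g→1
  result₁ = ⟨0:0 1:1⟩
2) trace h;k:
  0 h→0 k→0
  1 h→1 k→1
  result₂ = ⟨0:0 1:1⟩
Equal? same morphism ✓

Answer: COMMUTES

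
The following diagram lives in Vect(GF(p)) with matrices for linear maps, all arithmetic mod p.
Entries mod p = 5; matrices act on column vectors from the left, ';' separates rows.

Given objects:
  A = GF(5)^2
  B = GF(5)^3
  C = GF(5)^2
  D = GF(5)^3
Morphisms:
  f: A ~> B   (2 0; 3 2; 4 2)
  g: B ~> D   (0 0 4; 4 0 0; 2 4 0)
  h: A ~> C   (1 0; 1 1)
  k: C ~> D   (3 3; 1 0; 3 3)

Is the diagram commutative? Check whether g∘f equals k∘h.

Along f;g (path 1):
  e0=⟨1,0⟩ f~>⟨2,3,4⟩ g~>⟨1,3,1⟩
  e1=⟨0,1⟩ f~>⟨0,2,2⟩ g~>⟨3,0,3⟩
  composite₁ = (1 3; 3 0; 1 3)
Along h;k (path 2):
  e0=⟨1,0⟩ h~>⟨1,1⟩ k~>⟨1,1,1⟩
  e1=⟨0,1⟩ h~>⟨0,1⟩ k~>⟨3,0,3⟩
  composite₂ = (1 3; 1 0; 1 3)
Equal? differ; not commutative

Answer: DOES NOT COMMUTE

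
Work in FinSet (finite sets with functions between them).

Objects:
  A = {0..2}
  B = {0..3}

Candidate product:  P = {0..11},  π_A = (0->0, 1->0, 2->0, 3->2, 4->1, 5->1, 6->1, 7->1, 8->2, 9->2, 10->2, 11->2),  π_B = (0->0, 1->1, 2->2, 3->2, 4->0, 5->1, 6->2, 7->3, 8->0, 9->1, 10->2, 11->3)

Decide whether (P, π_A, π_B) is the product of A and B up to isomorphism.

Answer: NOT A VALID PRODUCT — duplicate pair at indices 10,3

Derivation:
|A|·|B| = 3·4 = 12;  |P| = 12
Check the pairing map k ↦ (π_A(k), π_B(k)):
  0 -> (0,0)
  1 -> (0,1)
  2 -> (0,2)
  3 -> (2,2)
  4 -> (1,0)
  5 -> (1,1)
  6 -> (1,2)
  7 -> (1,3)
  8 -> (2,0)
  9 -> (2,1)
  10 -> (2,2)  ✗ repeats pair of k=3
  11 -> (2,3)
distinct pairs in image: 11 / 12 needed
  → (2,2) hit at k=3 and k=10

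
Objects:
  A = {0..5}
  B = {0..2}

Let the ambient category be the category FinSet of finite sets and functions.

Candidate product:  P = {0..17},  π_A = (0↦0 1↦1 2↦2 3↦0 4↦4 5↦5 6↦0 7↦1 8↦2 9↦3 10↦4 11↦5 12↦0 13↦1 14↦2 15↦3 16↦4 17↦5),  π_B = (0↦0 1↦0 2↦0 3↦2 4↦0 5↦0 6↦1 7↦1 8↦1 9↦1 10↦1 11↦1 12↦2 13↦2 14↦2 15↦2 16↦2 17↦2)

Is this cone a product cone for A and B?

|A|·|B| = 6·3 = 18;  |P| = 18
Check the pairing map k ↦ (π_A(k), π_B(k)):
  0 ↦ (0,0)
  1 ↦ (1,0)
  2 ↦ (2,0)
  3 ↦ (0,2)
  4 ↦ (4,0)
  5 ↦ (5,0)
  6 ↦ (0,1)
  7 ↦ (1,1)
  8 ↦ (2,1)
  9 ↦ (3,1)
  10 ↦ (4,1)
  11 ↦ (5,1)
  12 ↦ (0,2)  ✗ repeats pair of k=3
  13 ↦ (1,2)
  14 ↦ (2,2)
  15 ↦ (3,2)
  16 ↦ (4,2)
  17 ↦ (5,2)
distinct pairs in image: 17 / 18 needed
  → (0,2) hit at k=3 and k=12

Answer: NOT A VALID PRODUCT — duplicate pair at indices 12,3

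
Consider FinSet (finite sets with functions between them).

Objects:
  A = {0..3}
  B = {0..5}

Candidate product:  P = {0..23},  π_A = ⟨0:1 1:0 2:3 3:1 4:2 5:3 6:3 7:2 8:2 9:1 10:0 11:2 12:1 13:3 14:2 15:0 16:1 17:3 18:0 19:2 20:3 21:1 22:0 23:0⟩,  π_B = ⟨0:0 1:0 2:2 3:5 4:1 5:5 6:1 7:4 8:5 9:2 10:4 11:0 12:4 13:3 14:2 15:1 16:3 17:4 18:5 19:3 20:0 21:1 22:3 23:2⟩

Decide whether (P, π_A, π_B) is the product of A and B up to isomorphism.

Answer: VALID PRODUCT

Derivation:
|A|·|B| = 4·6 = 24;  |P| = 24
Check the pairing map k ↦ (π_A(k), π_B(k)):
  0 : (1,0)
  1 : (0,0)
  2 : (3,2)
  3 : (1,5)
  4 : (2,1)
  5 : (3,5)
  6 : (3,1)
  7 : (2,4)
  8 : (2,5)
  9 : (1,2)
  10 : (0,4)
  11 : (2,0)
  12 : (1,4)
  13 : (3,3)
  14 : (2,2)
  15 : (0,1)
  16 : (1,3)
  17 : (3,4)
  18 : (0,5)
  19 : (2,3)
  20 : (3,0)
  21 : (1,1)
  22 : (0,3)
  23 : (0,2)
distinct pairs in image: 24 / 24 needed
  → bijection onto A×B; projections well-typed.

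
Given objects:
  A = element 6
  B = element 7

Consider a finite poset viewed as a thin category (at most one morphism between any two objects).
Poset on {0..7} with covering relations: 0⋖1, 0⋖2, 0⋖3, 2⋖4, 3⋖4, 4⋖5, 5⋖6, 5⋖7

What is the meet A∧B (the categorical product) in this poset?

Answer: A∧B = 5

Work:
Common predecessors of 6,7: {0,2,3,4,5}
  0 ≤ 5
  2 ≤ 5
  3 ≤ 5
  4 ≤ 5
  5 ≤ 5
glb = 5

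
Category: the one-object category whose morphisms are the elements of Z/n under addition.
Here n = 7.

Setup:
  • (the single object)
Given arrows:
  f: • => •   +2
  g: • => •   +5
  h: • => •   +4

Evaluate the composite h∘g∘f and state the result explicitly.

  0 +2≡2 +5≡0 +4≡4  (mod 7)
composite: +4

Answer: +4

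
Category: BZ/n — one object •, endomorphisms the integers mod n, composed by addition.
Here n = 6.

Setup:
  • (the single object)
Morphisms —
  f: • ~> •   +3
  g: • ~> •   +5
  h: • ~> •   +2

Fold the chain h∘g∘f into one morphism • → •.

  0 +3≡3 +5≡2 +2≡4  (mod 6)
composite: +4

Answer: +4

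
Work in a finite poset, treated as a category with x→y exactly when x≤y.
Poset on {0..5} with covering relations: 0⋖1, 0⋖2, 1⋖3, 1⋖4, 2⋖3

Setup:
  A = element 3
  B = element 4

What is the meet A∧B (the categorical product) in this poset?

Common predecessors of 3,4: {0,1}
  0 ⊑ 1
  1 ⊑ 1
glb = 1

Answer: A∧B = 1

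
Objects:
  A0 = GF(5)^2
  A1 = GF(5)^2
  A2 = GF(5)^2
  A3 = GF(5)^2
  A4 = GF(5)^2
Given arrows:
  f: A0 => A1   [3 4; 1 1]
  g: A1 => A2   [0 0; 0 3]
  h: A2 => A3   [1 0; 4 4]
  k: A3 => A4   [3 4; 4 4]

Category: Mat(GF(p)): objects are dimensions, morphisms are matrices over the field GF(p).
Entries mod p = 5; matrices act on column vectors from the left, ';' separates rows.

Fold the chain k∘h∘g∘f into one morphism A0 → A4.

  e0=⟨1,0⟩ f=>⟨3,1⟩ g=>⟨0,3⟩ h=>⟨0,2⟩ k=>⟨3,3⟩
  e1=⟨0,1⟩ f=>⟨4,1⟩ g=>⟨0,3⟩ h=>⟨0,2⟩ k=>⟨3,3⟩
⟦path⟧: [3 3; 3 3]

Answer: [3 3; 3 3]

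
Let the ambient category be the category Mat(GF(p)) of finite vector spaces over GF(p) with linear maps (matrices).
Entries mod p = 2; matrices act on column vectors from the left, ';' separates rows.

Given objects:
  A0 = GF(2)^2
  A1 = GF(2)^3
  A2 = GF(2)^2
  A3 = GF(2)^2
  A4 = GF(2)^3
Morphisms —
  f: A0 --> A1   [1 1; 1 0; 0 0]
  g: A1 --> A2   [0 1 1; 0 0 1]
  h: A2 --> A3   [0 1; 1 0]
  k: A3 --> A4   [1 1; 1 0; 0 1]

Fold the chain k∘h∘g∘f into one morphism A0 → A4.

Answer: [1 0; 0 0; 1 0]

Trace:
  e0=[1,0] f-->[1,1,0] g-->[1,0] h-->[0,1] k-->[1,0,1]
  e1=[0,1] f-->[1,0,0] g-->[0,0] h-->[0,0] k-->[0,0,0]
result: [1 0; 0 0; 1 0]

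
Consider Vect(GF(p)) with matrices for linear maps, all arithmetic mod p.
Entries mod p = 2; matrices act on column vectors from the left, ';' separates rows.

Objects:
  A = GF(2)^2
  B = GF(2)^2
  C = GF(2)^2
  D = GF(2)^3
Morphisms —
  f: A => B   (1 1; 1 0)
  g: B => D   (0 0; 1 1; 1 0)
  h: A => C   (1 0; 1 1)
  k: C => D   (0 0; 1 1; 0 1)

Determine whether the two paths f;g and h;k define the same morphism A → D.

Answer: COMMUTES

Trace:
Path 1 = f;g:
  e0=⟨1,0⟩ f=>⟨1,1⟩ g=>⟨0,0,1⟩
  e1=⟨0,1⟩ f=>⟨1,0⟩ g=>⟨0,1,1⟩
  composite₁ = (0 0; 0 1; 1 1)
Path 2 = h;k:
  e0=⟨1,0⟩ h=>⟨1,1⟩ k=>⟨0,0,1⟩
  e1=⟨0,1⟩ h=>⟨0,1⟩ k=>⟨0,1,1⟩
  composite₂ = (0 0; 0 1; 1 1)
Equal? equal; square commutes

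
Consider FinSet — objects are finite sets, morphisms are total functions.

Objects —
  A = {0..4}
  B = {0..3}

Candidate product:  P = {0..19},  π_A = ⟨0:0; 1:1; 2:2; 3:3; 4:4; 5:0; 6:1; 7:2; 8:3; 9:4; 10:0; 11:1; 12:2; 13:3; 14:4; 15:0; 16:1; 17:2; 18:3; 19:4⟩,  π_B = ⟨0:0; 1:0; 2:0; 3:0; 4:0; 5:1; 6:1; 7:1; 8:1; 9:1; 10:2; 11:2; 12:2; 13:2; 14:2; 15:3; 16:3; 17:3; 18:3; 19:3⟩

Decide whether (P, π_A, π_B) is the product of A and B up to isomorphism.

Answer: VALID PRODUCT

Derivation:
|A|·|B| = 5·4 = 20;  |P| = 20
Check the pairing map k ↦ (π_A(k), π_B(k)):
  0 : (0,0)
  1 : (1,0)
  2 : (2,0)
  3 : (3,0)
  4 : (4,0)
  5 : (0,1)
  6 : (1,1)
  7 : (2,1)
  8 : (3,1)
  9 : (4,1)
  10 : (0,2)
  11 : (1,2)
  12 : (2,2)
  13 : (3,2)
  14 : (4,2)
  15 : (0,3)
  16 : (1,3)
  17 : (2,3)
  18 : (3,3)
  19 : (4,3)
distinct pairs in image: 20 / 20 needed
  → bijection onto A×B; projections well-typed.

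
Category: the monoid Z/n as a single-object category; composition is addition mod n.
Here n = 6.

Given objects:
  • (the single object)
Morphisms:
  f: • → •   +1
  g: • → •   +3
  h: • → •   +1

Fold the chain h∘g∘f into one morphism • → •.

  0 +1≡1 +3≡4 +1≡5  (mod 6)
result: +5

Answer: +5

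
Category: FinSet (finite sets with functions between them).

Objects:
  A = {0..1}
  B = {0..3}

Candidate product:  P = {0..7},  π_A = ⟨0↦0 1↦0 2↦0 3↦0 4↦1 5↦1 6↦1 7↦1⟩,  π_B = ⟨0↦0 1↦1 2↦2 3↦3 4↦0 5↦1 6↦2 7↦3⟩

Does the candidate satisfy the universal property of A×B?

|A|·|B| = 2·4 = 8;  |P| = 8
Check the pairing map k ↦ (π_A(k), π_B(k)):
  0 ↦ (0,0)
  1 ↦ (0,1)
  2 ↦ (0,2)
  3 ↦ (0,3)
  4 ↦ (1,0)
  5 ↦ (1,1)
  6 ↦ (1,2)
  7 ↦ (1,3)
distinct pairs in image: 8 / 8 needed
  → bijection onto A×B; projections well-typed.

Answer: VALID PRODUCT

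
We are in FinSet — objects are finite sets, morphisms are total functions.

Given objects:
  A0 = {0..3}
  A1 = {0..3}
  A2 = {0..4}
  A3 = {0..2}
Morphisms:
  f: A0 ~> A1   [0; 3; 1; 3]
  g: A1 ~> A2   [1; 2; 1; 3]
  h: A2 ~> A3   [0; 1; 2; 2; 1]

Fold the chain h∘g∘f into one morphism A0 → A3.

Answer: [1; 2; 2; 2]

Work:
  0 f~>0 g~>1 h~>1
  1 f~>3 g~>3 h~>2
  2 f~>1 g~>2 h~>2
  3 f~>3 g~>3 h~>2
⟦path⟧: [1; 2; 2; 2]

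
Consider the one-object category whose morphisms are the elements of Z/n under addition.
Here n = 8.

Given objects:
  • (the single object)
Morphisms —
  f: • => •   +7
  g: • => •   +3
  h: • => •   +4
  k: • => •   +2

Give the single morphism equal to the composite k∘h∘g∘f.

  0 +7≡7 +3≡2 +4≡6 +2≡0  (mod 8)
result: +0

Answer: +0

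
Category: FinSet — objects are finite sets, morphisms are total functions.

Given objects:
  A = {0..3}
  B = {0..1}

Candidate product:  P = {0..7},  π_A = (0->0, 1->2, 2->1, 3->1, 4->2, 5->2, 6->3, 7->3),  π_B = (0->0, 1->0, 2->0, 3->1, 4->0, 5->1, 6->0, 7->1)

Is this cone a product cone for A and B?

Answer: NOT A VALID PRODUCT — duplicate pair at indices 4,1

Trace:
|A|·|B| = 4·2 = 8;  |P| = 8
Check the pairing map k ↦ (π_A(k), π_B(k)):
  0 -> (0,0)
  1 -> (2,0)
  2 -> (1,0)
  3 -> (1,1)
  4 -> (2,0)  ✗ repeats pair of k=1
  5 -> (2,1)
  6 -> (3,0)
  7 -> (3,1)
distinct pairs in image: 7 / 8 needed
  → (2,0) hit at k=1 and k=4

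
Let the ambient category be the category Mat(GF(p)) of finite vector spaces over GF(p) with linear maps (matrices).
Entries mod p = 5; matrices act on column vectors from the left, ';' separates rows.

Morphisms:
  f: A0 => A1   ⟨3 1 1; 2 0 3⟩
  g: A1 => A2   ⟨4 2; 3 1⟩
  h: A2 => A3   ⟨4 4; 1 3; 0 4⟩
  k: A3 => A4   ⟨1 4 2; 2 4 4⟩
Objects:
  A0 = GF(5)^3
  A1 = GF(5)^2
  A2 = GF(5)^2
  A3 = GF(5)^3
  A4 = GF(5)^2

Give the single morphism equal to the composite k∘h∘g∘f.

Answer: ⟨2 4 4; 3 1 1⟩

Trace:
  e0=⟨1,0,0⟩ f=>⟨3,2⟩ g=>⟨1,1⟩ h=>⟨3,4,4⟩ k=>⟨2,3⟩
  e1=⟨0,1,0⟩ f=>⟨1,0⟩ g=>⟨4,3⟩ h=>⟨3,3,2⟩ k=>⟨4,1⟩
  e2=⟨0,0,1⟩ f=>⟨1,3⟩ g=>⟨0,1⟩ h=>⟨4,3,4⟩ k=>⟨4,1⟩
composite: ⟨2 4 4; 3 1 1⟩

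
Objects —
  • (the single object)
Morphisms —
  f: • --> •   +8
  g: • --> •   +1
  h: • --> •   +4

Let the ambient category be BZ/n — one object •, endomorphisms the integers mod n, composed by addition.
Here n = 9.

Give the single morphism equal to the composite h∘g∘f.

Answer: +4

Work:
  0 +8≡8 +1≡0 +4≡4  (mod 9)
⟦path⟧: +4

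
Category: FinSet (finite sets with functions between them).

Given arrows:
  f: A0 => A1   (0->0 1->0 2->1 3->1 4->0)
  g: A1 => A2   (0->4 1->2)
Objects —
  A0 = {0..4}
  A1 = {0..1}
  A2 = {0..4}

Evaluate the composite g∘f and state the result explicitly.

Answer: (0->4 1->4 2->2 3->2 4->4)

Derivation:
  0 f=>0 g=>4
  1 f=>0 g=>4
  2 f=>1 g=>2
  3 f=>1 g=>2
  4 f=>0 g=>4
composite: (0->4 1->4 2->2 3->2 4->4)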